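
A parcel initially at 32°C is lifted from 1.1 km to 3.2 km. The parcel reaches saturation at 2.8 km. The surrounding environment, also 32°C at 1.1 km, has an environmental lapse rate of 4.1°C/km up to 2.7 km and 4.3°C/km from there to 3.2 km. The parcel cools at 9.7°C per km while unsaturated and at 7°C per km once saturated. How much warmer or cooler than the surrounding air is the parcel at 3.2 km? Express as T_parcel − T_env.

-10.58°C (parcel cooler than environment)

Parcel:
  1100 → 2800 m (dry, 9.7°C/km): ΔT = -9.7 × 1.7 = -16.49°C → T = 15.51°C
  2800 → 3200 m (saturated, 7°C/km): ΔT = -7 × 0.4 = -2.8°C → T = 12.71°C
Environment:
  1100 → 2700 m (environment, lower layer, 4.1°C/km): ΔT = -4.1 × 1.6 = -6.56°C → T = 25.44°C
  2700 → 3200 m (environment, upper layer, 4.3°C/km): ΔT = -4.3 × 0.5 = -2.15°C → T = 23.29°C
T_parcel − T_env = 12.71 − 23.29 = -10.58°C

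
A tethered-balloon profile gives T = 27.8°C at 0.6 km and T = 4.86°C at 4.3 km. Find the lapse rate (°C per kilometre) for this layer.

Γ = −ΔT/Δz = (27.8 − 4.86) / (4300 − 600) m
  = 22.94°C / 3.7 km = 6.2°C/km

6.2°C/km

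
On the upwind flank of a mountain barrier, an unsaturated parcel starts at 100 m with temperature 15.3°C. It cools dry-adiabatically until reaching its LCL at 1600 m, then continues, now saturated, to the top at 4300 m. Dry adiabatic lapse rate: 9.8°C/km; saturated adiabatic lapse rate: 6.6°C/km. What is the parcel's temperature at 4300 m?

-17.22°C

100–1600 m, dry: Δz = 1.5 km ⇒ ΔT = -14.7°C; T = 0.6°C
1600–4300 m, saturated: Δz = 2.7 km ⇒ ΔT = -17.82°C; T = -17.22°C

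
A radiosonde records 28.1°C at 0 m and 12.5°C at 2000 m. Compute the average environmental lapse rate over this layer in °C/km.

7.8°C/km

Γ = −ΔT/Δz = (28.1 − 12.5) / (2000 − 0) m
  = 15.6°C / 2 km = 7.8°C/km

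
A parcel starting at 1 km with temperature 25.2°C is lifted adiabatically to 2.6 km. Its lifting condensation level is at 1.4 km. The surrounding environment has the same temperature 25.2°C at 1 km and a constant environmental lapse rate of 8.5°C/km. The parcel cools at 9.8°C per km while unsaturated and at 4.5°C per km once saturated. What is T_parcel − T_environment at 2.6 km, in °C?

+4.28°C (parcel warmer than environment)

Parcel:
  From 1000 m to 1400 m (dry): cools by 9.8 × 0.4 = 3.92°C, giving 21.28°C.
  From 1400 m to 2600 m (saturated): cools by 4.5 × 1.2 = 5.4°C, giving 15.88°C.
Environment:
  From 1000 m to 2600 m (environment): cools by 8.5 × 1.6 = 13.6°C, giving 11.6°C.
T_parcel − T_env = 15.88 − 11.6 = +4.28°C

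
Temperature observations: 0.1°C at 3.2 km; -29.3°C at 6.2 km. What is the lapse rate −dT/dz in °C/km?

Γ = −ΔT/Δz = (0.1 − (-29.3)) / (6200 − 3200) m
  = 29.4°C / 3 km = 9.8°C/km

9.8°C/km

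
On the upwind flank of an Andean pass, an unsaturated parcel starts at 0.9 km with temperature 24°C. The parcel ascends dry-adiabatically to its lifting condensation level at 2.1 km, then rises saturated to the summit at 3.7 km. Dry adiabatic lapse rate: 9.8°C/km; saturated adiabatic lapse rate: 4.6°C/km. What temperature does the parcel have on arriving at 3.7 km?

900–2100 m, dry: Δz = 1.2 km ⇒ ΔT = -11.76°C; T = 12.24°C
2100–3700 m, saturated: Δz = 1.6 km ⇒ ΔT = -7.36°C; T = 4.88°C

4.88°C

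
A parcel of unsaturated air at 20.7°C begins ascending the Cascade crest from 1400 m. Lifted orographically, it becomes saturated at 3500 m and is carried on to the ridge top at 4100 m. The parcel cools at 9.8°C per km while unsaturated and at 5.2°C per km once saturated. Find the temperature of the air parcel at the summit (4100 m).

-3°C

1400–3500 m, dry: Δz = 2.1 km ⇒ ΔT = -20.58°C; T = 0.12°C
3500–4100 m, saturated: Δz = 0.6 km ⇒ ΔT = -3.12°C; T = -3°C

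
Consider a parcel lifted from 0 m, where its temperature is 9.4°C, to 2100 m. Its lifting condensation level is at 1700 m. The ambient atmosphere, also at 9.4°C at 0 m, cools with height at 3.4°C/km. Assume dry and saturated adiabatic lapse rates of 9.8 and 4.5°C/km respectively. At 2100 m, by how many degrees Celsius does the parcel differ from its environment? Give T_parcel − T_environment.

Parcel:
  0–1700 m, dry: Δz = 1.7 km ⇒ ΔT = -16.66°C; T = -7.26°C
  1700–2100 m, saturated: Δz = 0.4 km ⇒ ΔT = -1.8°C; T = -9.06°C
Environment:
  0–2100 m, environment: Δz = 2.1 km ⇒ ΔT = -7.14°C; T = 2.26°C
T_parcel − T_env = -9.06 − 2.26 = -11.32°C

-11.32°C (parcel cooler than environment)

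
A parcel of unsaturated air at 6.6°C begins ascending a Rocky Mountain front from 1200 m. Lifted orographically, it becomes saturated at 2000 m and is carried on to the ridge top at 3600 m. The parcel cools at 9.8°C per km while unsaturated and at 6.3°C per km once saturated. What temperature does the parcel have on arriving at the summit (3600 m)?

From 1200 m to 2000 m (dry): cools by 9.8 × 0.8 = 7.84°C, giving -1.24°C.
From 2000 m to 3600 m (saturated): cools by 6.3 × 1.6 = 10.08°C, giving -11.32°C.

-11.32°C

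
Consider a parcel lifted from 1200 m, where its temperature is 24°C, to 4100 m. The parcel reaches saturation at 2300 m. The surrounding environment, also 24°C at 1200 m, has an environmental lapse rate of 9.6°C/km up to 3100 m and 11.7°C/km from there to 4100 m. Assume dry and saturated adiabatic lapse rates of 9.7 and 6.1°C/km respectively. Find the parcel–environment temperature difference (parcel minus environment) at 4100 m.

Parcel:
  1200 → 2300 m (dry, 9.7°C/km): ΔT = -9.7 × 1.1 = -10.67°C → T = 13.33°C
  2300 → 4100 m (saturated, 6.1°C/km): ΔT = -6.1 × 1.8 = -10.98°C → T = 2.35°C
Environment:
  1200 → 3100 m (environment, lower layer, 9.6°C/km): ΔT = -9.6 × 1.9 = -18.24°C → T = 5.76°C
  3100 → 4100 m (environment, upper layer, 11.7°C/km): ΔT = -11.7 × 1 = -11.7°C → T = -5.94°C
T_parcel − T_env = 2.35 − (-5.94) = +8.29°C

+8.29°C (parcel warmer than environment)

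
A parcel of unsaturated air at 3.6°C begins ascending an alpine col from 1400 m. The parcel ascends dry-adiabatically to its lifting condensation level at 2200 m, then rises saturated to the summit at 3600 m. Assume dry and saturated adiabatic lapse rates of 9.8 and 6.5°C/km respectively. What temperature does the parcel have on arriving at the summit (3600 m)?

-13.34°C

From 1400 m to 2200 m (dry): cools by 9.8 × 0.8 = 7.84°C, giving -4.24°C.
From 2200 m to 3600 m (saturated): cools by 6.5 × 1.4 = 9.1°C, giving -13.34°C.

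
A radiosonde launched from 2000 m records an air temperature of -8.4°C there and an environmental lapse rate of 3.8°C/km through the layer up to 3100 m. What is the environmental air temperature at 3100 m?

2000–3100 m, environmental: Δz = 1.1 km ⇒ ΔT = -4.18°C; T = -12.58°C

-12.58°C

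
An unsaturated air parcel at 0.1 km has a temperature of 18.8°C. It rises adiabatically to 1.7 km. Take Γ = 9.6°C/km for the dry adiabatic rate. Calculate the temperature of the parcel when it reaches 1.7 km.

100–1700 m, dry adiabatic: Δz = 1.6 km ⇒ ΔT = -15.36°C; T = 3.44°C

3.44°C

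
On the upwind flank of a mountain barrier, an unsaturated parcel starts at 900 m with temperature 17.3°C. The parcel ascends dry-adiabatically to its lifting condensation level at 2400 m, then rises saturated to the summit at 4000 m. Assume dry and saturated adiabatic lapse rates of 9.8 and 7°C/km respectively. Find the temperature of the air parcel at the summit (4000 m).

900–2400 m, dry: Δz = 1.5 km ⇒ ΔT = -14.7°C; T = 2.6°C
2400–4000 m, saturated: Δz = 1.6 km ⇒ ΔT = -11.2°C; T = -8.6°C

-8.6°C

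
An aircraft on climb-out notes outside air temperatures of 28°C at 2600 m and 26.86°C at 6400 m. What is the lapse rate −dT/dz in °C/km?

0.3°C/km

Γ = −ΔT/Δz = (28 − 26.86) / (6400 − 2600) m
  = 1.14°C / 3.8 km = 0.3°C/km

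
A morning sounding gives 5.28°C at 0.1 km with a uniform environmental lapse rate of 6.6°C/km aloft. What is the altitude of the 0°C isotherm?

Height above start = (5.28 − 0) / 6.6 = 0.8 km
Altitude = 100 m + 800 m = 900 m

0.9 km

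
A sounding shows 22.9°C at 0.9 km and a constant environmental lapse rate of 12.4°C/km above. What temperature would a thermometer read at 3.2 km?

From 900 m to 3200 m (environmental): cools by 12.4 × 2.3 = 28.52°C, giving -5.62°C.

-5.62°C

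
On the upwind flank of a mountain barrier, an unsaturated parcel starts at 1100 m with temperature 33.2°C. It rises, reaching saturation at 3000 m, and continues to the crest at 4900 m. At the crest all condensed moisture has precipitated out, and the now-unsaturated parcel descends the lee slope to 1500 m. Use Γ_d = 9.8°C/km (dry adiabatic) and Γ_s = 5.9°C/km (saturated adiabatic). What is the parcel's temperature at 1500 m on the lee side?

36.69°C

From 1100 m to 3000 m (dry): cools by 9.8 × 1.9 = 18.62°C, giving 14.58°C.
From 3000 m to 4900 m (saturated): cools by 5.9 × 1.9 = 11.21°C, giving 3.37°C.
From 4900 m to 1500 m (dry descent): warms by 9.8 × 3.4 = 33.32°C, giving 36.69°C.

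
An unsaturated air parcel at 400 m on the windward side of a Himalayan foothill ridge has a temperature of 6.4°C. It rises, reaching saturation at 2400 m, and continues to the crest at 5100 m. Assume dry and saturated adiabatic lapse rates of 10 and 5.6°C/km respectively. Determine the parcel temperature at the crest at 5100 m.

-28.72°C

400 → 2400 m (dry, 10°C/km): ΔT = -10 × 2 = -20°C → T = -13.6°C
2400 → 5100 m (saturated, 5.6°C/km): ΔT = -5.6 × 2.7 = -15.12°C → T = -28.72°C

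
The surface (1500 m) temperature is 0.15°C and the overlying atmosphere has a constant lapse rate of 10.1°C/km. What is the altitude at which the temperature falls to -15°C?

Height above start = (0.15 − (-15)) / 10.1 = 1.5 km
Altitude = 1500 m + 1500 m = 3000 m

3000 m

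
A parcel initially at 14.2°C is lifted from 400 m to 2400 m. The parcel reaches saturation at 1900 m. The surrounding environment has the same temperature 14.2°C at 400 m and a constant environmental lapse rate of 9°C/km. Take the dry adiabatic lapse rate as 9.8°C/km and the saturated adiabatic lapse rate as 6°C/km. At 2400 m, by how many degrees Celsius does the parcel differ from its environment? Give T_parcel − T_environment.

+0.3°C (parcel warmer than environment)

Parcel:
  400 → 1900 m (dry, 9.8°C/km): ΔT = -9.8 × 1.5 = -14.7°C → T = -0.5°C
  1900 → 2400 m (saturated, 6°C/km): ΔT = -6 × 0.5 = -3°C → T = -3.5°C
Environment:
  400 → 2400 m (environment, 9°C/km): ΔT = -9 × 2 = -18°C → T = -3.8°C
T_parcel − T_env = -3.5 − (-3.8) = +0.3°C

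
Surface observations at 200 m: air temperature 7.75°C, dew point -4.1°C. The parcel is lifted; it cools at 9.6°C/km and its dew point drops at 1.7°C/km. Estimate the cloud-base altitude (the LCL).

T and T_d converge at 9.6 − 1.7 = 7.9°C per km
Height above start = (7.75 − (-4.1)) / 7.9 = 1.5 km
LCL altitude = 200 m + 1500 m = 1700 m

1700 m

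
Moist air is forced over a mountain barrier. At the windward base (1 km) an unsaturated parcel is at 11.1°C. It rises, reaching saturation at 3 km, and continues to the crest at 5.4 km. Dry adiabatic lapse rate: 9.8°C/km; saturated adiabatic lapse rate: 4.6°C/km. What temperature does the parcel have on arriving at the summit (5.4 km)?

1000 → 3000 m (dry, 9.8°C/km): ΔT = -9.8 × 2 = -19.6°C → T = -8.5°C
3000 → 5400 m (saturated, 4.6°C/km): ΔT = -4.6 × 2.4 = -11.04°C → T = -19.54°C

-19.54°C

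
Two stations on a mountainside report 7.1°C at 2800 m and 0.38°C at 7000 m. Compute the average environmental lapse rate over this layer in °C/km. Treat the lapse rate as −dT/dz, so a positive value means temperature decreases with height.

Γ = −ΔT/Δz = (7.1 − 0.38) / (7000 − 2800) m
  = 6.72°C / 4.2 km = 1.6°C/km

1.6°C/km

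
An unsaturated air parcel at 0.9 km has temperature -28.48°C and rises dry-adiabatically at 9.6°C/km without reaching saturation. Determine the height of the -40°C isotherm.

2.1 km

Height above start = (-28.48 − (-40)) / 9.6 = 1.2 km
Altitude = 900 m + 1200 m = 2100 m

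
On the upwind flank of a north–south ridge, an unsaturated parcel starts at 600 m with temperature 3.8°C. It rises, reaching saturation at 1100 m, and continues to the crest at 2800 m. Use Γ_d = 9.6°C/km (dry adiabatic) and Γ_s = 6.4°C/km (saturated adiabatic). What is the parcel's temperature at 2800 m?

-11.88°C

600–1100 m, dry: Δz = 0.5 km ⇒ ΔT = -4.8°C; T = -1°C
1100–2800 m, saturated: Δz = 1.7 km ⇒ ΔT = -10.88°C; T = -11.88°C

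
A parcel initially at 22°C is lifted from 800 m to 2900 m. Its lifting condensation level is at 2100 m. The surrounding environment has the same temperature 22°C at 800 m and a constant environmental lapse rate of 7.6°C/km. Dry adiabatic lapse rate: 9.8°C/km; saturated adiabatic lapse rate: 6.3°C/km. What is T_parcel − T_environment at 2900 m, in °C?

-1.82°C (parcel cooler than environment)

Parcel:
  From 800 m to 2100 m (dry): cools by 9.8 × 1.3 = 12.74°C, giving 9.26°C.
  From 2100 m to 2900 m (saturated): cools by 6.3 × 0.8 = 5.04°C, giving 4.22°C.
Environment:
  From 800 m to 2900 m (environment): cools by 7.6 × 2.1 = 15.96°C, giving 6.04°C.
T_parcel − T_env = 4.22 − 6.04 = -1.82°C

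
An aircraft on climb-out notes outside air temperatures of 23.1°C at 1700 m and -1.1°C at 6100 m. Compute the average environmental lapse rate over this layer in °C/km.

Γ = −ΔT/Δz = (23.1 − (-1.1)) / (6100 − 1700) m
  = 24.2°C / 4.4 km = 5.5°C/km

5.5°C/km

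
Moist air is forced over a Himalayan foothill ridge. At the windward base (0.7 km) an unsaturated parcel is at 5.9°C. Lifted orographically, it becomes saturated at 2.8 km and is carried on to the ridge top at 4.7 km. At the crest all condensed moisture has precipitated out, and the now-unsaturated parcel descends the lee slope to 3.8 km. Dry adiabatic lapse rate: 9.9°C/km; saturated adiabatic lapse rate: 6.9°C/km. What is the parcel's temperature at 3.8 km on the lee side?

700–2800 m, dry: Δz = 2.1 km ⇒ ΔT = -20.79°C; T = -14.89°C
2800–4700 m, saturated: Δz = 1.9 km ⇒ ΔT = -13.11°C; T = -28°C
4700–3800 m, dry descent: Δz = 0.9 km ⇒ ΔT = +8.91°C; T = -19.09°C

-19.09°C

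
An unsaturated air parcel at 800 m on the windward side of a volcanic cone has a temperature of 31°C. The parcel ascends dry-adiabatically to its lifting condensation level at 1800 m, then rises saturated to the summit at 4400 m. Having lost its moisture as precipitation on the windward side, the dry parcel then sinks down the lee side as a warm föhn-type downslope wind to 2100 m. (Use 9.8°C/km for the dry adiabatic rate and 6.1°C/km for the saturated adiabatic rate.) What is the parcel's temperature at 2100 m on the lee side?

From 800 m to 1800 m (dry): cools by 9.8 × 1 = 9.8°C, giving 21.2°C.
From 1800 m to 4400 m (saturated): cools by 6.1 × 2.6 = 15.86°C, giving 5.34°C.
From 4400 m to 2100 m (dry descent): warms by 9.8 × 2.3 = 22.54°C, giving 27.88°C.

27.88°C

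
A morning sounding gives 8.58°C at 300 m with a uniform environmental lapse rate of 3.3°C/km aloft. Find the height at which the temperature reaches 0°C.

2900 m

Height above start = (8.58 − 0) / 3.3 = 2.6 km
Altitude = 300 m + 2600 m = 2900 m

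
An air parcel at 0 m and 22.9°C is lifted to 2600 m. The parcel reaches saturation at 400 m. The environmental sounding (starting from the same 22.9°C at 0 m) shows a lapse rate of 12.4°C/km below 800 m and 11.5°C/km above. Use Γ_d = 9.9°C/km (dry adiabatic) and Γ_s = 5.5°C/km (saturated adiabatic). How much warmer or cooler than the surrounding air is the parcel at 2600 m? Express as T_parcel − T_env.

+14.56°C (parcel warmer than environment)

Parcel:
  0 → 400 m (dry, 9.9°C/km): ΔT = -9.9 × 0.4 = -3.96°C → T = 18.94°C
  400 → 2600 m (saturated, 5.5°C/km): ΔT = -5.5 × 2.2 = -12.1°C → T = 6.84°C
Environment:
  0 → 800 m (environment, lower layer, 12.4°C/km): ΔT = -12.4 × 0.8 = -9.92°C → T = 12.98°C
  800 → 2600 m (environment, upper layer, 11.5°C/km): ΔT = -11.5 × 1.8 = -20.7°C → T = -7.72°C
T_parcel − T_env = 6.84 − (-7.72) = +14.56°C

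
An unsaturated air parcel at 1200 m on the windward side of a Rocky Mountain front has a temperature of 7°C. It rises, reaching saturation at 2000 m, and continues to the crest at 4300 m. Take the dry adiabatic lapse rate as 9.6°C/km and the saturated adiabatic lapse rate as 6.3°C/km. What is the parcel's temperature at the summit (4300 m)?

-15.17°C

1200 → 2000 m (dry, 9.6°C/km): ΔT = -9.6 × 0.8 = -7.68°C → T = -0.68°C
2000 → 4300 m (saturated, 6.3°C/km): ΔT = -6.3 × 2.3 = -14.49°C → T = -15.17°C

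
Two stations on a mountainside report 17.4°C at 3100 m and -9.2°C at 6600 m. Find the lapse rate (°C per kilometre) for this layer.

7.6°C/km

Γ = −ΔT/Δz = (17.4 − (-9.2)) / (6600 − 3100) m
  = 26.6°C / 3.5 km = 7.6°C/km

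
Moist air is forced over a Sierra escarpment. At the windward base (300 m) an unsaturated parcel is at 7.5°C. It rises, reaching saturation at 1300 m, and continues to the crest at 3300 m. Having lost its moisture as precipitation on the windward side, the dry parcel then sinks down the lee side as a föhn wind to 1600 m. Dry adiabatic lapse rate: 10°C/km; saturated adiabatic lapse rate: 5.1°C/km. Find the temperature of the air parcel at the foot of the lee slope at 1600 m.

4.3°C

300 → 1300 m (dry, 10°C/km): ΔT = -10 × 1 = -10°C → T = -2.5°C
1300 → 3300 m (saturated, 5.1°C/km): ΔT = -5.1 × 2 = -10.2°C → T = -12.7°C
3300 → 1600 m (dry descent, 10°C/km): ΔT = +10 × 1.7 = +17°C → T = 4.3°C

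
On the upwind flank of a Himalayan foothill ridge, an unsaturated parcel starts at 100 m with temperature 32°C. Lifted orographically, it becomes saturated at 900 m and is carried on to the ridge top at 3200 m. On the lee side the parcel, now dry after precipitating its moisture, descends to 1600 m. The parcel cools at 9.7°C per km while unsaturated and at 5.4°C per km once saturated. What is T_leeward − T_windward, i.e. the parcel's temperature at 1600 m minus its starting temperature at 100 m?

100–900 m, dry: Δz = 0.8 km ⇒ ΔT = -7.76°C; T = 24.24°C
900–3200 m, saturated: Δz = 2.3 km ⇒ ΔT = -12.42°C; T = 11.82°C
3200–1600 m, dry descent: Δz = 1.6 km ⇒ ΔT = +15.52°C; T = 27.34°C
Net change vs windward start: 27.34 − 32 = -4.66°C

-4.66°C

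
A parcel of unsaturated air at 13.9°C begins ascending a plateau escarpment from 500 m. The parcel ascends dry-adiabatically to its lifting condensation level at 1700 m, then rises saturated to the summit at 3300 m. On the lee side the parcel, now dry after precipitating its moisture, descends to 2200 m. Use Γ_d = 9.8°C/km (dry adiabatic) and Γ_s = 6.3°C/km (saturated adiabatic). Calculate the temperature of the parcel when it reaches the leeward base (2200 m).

500–1700 m, dry: Δz = 1.2 km ⇒ ΔT = -11.76°C; T = 2.14°C
1700–3300 m, saturated: Δz = 1.6 km ⇒ ΔT = -10.08°C; T = -7.94°C
3300–2200 m, dry descent: Δz = 1.1 km ⇒ ΔT = +10.78°C; T = 2.84°C

2.84°C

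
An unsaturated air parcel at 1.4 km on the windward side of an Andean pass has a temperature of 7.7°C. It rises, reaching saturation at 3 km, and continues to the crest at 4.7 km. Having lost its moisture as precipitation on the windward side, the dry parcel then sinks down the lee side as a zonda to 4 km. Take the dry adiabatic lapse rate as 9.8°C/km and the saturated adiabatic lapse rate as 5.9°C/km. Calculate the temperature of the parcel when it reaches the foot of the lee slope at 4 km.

From 1400 m to 3000 m (dry): cools by 9.8 × 1.6 = 15.68°C, giving -7.98°C.
From 3000 m to 4700 m (saturated): cools by 5.9 × 1.7 = 10.03°C, giving -18.01°C.
From 4700 m to 4000 m (dry descent): warms by 9.8 × 0.7 = 6.86°C, giving -11.15°C.

-11.15°C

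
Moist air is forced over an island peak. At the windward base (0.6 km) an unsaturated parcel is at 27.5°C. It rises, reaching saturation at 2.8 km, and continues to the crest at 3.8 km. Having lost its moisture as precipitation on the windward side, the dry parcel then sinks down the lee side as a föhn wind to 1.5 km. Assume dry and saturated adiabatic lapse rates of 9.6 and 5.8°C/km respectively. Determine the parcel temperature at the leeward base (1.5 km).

22.66°C

600 → 2800 m (dry, 9.6°C/km): ΔT = -9.6 × 2.2 = -21.12°C → T = 6.38°C
2800 → 3800 m (saturated, 5.8°C/km): ΔT = -5.8 × 1 = -5.8°C → T = 0.58°C
3800 → 1500 m (dry descent, 9.6°C/km): ΔT = +9.6 × 2.3 = +22.08°C → T = 22.66°C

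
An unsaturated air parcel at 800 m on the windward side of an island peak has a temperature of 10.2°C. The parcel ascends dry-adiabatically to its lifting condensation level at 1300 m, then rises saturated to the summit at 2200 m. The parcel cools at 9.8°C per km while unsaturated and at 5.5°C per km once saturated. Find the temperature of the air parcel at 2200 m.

From 800 m to 1300 m (dry): cools by 9.8 × 0.5 = 4.9°C, giving 5.3°C.
From 1300 m to 2200 m (saturated): cools by 5.5 × 0.9 = 4.95°C, giving 0.35°C.

0.35°C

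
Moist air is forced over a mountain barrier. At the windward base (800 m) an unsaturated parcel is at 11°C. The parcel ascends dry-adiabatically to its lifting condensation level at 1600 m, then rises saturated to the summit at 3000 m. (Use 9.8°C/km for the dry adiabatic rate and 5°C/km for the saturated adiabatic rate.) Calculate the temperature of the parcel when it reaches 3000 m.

-3.84°C

800 → 1600 m (dry, 9.8°C/km): ΔT = -9.8 × 0.8 = -7.84°C → T = 3.16°C
1600 → 3000 m (saturated, 5°C/km): ΔT = -5 × 1.4 = -7°C → T = -3.84°C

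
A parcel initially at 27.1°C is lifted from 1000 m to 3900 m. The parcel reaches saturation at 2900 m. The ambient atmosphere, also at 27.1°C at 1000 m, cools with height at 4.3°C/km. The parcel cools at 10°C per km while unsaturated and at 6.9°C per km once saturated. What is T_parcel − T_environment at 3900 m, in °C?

Parcel:
  From 1000 m to 2900 m (dry): cools by 10 × 1.9 = 19°C, giving 8.1°C.
  From 2900 m to 3900 m (saturated): cools by 6.9 × 1 = 6.9°C, giving 1.2°C.
Environment:
  From 1000 m to 3900 m (environment): cools by 4.3 × 2.9 = 12.47°C, giving 14.63°C.
T_parcel − T_env = 1.2 − 14.63 = -13.43°C

-13.43°C (parcel cooler than environment)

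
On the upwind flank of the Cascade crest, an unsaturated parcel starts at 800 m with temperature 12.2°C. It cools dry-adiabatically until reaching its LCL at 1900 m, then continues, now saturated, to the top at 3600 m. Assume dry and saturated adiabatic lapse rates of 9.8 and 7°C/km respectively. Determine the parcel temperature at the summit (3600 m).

Dry to 1900 m: -9.8 × 1.1 km = -10.78°C, so T = 1.42°C.
Saturated to 3600 m: -7 × 1.7 km = -11.9°C, so T = -10.48°C.

-10.48°C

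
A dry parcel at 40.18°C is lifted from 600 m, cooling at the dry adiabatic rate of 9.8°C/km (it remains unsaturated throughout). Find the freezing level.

4700 m

Height above start = (40.18 − 0) / 9.8 = 4.1 km
Altitude = 600 m + 4100 m = 4700 m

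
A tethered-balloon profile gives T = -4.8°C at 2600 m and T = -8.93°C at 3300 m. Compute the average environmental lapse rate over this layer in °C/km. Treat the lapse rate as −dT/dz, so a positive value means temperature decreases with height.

5.9°C/km

Γ = −ΔT/Δz = (-4.8 − (-8.93)) / (3300 − 2600) m
  = 4.13°C / 0.7 km = 5.9°C/km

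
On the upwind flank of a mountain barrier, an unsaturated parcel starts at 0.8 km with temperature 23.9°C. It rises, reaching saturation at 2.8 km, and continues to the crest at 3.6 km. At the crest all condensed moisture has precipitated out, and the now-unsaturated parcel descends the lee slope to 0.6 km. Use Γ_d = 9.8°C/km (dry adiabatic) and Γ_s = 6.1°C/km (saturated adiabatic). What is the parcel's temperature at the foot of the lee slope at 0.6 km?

28.82°C

800–2800 m, dry: Δz = 2 km ⇒ ΔT = -19.6°C; T = 4.3°C
2800–3600 m, saturated: Δz = 0.8 km ⇒ ΔT = -4.88°C; T = -0.58°C
3600–600 m, dry descent: Δz = 3 km ⇒ ΔT = +29.4°C; T = 28.82°C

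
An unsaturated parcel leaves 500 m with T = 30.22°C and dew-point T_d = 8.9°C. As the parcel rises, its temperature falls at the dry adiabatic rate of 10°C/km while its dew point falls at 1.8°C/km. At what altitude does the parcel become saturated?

3100 m

T and T_d converge at 10 − 1.8 = 8.2°C per km
Height above start = (30.22 − 8.9) / 8.2 = 2.6 km
LCL altitude = 500 m + 2600 m = 3100 m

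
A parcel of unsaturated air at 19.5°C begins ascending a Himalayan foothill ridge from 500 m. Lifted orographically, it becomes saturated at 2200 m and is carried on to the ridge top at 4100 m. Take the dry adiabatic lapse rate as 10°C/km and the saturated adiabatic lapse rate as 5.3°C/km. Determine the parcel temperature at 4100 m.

500–2200 m, dry: Δz = 1.7 km ⇒ ΔT = -17°C; T = 2.5°C
2200–4100 m, saturated: Δz = 1.9 km ⇒ ΔT = -10.07°C; T = -7.57°C

-7.57°C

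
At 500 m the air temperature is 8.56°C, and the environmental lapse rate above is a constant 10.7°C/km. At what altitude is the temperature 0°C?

1300 m

Height above start = (8.56 − 0) / 10.7 = 0.8 km
Altitude = 500 m + 800 m = 1300 m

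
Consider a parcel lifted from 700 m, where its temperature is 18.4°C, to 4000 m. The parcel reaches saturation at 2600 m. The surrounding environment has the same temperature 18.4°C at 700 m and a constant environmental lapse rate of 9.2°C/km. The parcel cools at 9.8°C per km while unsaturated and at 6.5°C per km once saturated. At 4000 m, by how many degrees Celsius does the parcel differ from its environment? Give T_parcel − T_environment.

+2.64°C (parcel warmer than environment)

Parcel:
  From 700 m to 2600 m (dry): cools by 9.8 × 1.9 = 18.62°C, giving -0.22°C.
  From 2600 m to 4000 m (saturated): cools by 6.5 × 1.4 = 9.1°C, giving -9.32°C.
Environment:
  From 700 m to 4000 m (environment): cools by 9.2 × 3.3 = 30.36°C, giving -11.96°C.
T_parcel − T_env = -9.32 − (-11.96) = +2.64°C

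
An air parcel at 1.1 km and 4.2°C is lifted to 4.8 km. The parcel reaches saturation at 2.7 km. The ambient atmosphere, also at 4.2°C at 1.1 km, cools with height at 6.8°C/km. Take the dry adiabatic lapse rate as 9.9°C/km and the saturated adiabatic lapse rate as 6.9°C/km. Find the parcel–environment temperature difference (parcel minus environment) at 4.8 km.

-5.17°C (parcel cooler than environment)

Parcel:
  Dry to 2700 m: -9.9 × 1.6 km = -15.84°C, so T = -11.64°C.
  Saturated to 4800 m: -6.9 × 2.1 km = -14.49°C, so T = -26.13°C.
Environment:
  Environment to 4800 m: -6.8 × 3.7 km = -25.16°C, so T = -20.96°C.
T_parcel − T_env = -26.13 − (-20.96) = -5.17°C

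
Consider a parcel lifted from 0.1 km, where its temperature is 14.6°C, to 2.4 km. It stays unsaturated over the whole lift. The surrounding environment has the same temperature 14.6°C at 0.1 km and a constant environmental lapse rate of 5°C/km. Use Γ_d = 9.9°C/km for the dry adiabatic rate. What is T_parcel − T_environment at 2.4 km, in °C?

-11.27°C (parcel cooler than environment)

Parcel:
  From 100 m to 2400 m (dry): cools by 9.9 × 2.3 = 22.77°C, giving -8.17°C.
Environment:
  From 100 m to 2400 m (environment): cools by 5 × 2.3 = 11.5°C, giving 3.1°C.
T_parcel − T_env = -8.17 − 3.1 = -11.27°C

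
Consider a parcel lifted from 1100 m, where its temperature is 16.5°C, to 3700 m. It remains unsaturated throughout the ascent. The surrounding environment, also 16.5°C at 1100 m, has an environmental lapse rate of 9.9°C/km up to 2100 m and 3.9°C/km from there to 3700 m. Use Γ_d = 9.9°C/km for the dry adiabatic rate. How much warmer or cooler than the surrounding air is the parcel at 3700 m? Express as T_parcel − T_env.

-9.6°C (parcel cooler than environment)

Parcel:
  From 1100 m to 3700 m (dry): cools by 9.9 × 2.6 = 25.74°C, giving -9.24°C.
Environment:
  From 1100 m to 2100 m (environment, lower layer): cools by 9.9 × 1 = 9.9°C, giving 6.6°C.
  From 2100 m to 3700 m (environment, upper layer): cools by 3.9 × 1.6 = 6.24°C, giving 0.36°C.
T_parcel − T_env = -9.24 − 0.36 = -9.6°C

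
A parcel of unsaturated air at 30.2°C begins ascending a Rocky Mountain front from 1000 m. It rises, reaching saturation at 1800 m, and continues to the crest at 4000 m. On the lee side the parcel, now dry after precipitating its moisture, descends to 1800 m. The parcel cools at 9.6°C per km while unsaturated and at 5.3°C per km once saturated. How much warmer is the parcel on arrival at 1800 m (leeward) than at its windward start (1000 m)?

+1.78°C

1000–1800 m, dry: Δz = 0.8 km ⇒ ΔT = -7.68°C; T = 22.52°C
1800–4000 m, saturated: Δz = 2.2 km ⇒ ΔT = -11.66°C; T = 10.86°C
4000–1800 m, dry descent: Δz = 2.2 km ⇒ ΔT = +21.12°C; T = 31.98°C
Net change vs windward start: 31.98 − 30.2 = +1.78°C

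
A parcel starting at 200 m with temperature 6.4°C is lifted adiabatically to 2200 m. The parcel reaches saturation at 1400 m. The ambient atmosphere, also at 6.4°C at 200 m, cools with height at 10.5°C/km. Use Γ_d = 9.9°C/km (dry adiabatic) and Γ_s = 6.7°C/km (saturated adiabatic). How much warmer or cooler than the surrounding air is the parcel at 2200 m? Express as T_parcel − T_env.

Parcel:
  From 200 m to 1400 m (dry): cools by 9.9 × 1.2 = 11.88°C, giving -5.48°C.
  From 1400 m to 2200 m (saturated): cools by 6.7 × 0.8 = 5.36°C, giving -10.84°C.
Environment:
  From 200 m to 2200 m (environment): cools by 10.5 × 2 = 21°C, giving -14.6°C.
T_parcel − T_env = -10.84 − (-14.6) = +3.76°C

+3.76°C (parcel warmer than environment)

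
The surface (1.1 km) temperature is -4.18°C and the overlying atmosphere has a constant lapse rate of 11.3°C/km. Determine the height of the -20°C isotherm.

Height above start = (-4.18 − (-20)) / 11.3 = 1.4 km
Altitude = 1100 m + 1400 m = 2500 m

2.5 km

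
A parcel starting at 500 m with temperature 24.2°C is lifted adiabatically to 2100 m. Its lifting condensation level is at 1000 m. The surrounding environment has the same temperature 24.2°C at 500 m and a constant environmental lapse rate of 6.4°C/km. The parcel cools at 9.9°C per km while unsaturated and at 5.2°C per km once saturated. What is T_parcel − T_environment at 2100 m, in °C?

Parcel:
  500 → 1000 m (dry, 9.9°C/km): ΔT = -9.9 × 0.5 = -4.95°C → T = 19.25°C
  1000 → 2100 m (saturated, 5.2°C/km): ΔT = -5.2 × 1.1 = -5.72°C → T = 13.53°C
Environment:
  500 → 2100 m (environment, 6.4°C/km): ΔT = -6.4 × 1.6 = -10.24°C → T = 13.96°C
T_parcel − T_env = 13.53 − 13.96 = -0.43°C

-0.43°C (parcel cooler than environment)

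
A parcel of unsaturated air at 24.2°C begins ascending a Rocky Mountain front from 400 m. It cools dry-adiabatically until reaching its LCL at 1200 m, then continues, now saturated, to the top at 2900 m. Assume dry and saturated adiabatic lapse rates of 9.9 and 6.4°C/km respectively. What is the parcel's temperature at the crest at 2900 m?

5.4°C

400 → 1200 m (dry, 9.9°C/km): ΔT = -9.9 × 0.8 = -7.92°C → T = 16.28°C
1200 → 2900 m (saturated, 6.4°C/km): ΔT = -6.4 × 1.7 = -10.88°C → T = 5.4°C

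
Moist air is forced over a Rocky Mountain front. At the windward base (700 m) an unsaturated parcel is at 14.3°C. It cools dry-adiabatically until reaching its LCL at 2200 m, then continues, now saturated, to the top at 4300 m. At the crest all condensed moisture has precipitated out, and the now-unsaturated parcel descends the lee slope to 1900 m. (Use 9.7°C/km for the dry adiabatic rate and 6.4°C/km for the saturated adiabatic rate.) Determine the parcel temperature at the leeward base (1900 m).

9.59°C

700–2200 m, dry: Δz = 1.5 km ⇒ ΔT = -14.55°C; T = -0.25°C
2200–4300 m, saturated: Δz = 2.1 km ⇒ ΔT = -13.44°C; T = -13.69°C
4300–1900 m, dry descent: Δz = 2.4 km ⇒ ΔT = +23.28°C; T = 9.59°C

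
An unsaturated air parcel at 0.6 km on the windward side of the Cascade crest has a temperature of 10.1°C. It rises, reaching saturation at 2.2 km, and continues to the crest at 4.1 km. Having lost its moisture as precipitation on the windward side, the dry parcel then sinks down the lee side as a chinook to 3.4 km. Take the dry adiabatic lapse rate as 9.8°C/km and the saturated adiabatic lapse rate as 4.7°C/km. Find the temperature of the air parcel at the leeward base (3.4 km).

-7.65°C

From 600 m to 2200 m (dry): cools by 9.8 × 1.6 = 15.68°C, giving -5.58°C.
From 2200 m to 4100 m (saturated): cools by 4.7 × 1.9 = 8.93°C, giving -14.51°C.
From 4100 m to 3400 m (dry descent): warms by 9.8 × 0.7 = 6.86°C, giving -7.65°C.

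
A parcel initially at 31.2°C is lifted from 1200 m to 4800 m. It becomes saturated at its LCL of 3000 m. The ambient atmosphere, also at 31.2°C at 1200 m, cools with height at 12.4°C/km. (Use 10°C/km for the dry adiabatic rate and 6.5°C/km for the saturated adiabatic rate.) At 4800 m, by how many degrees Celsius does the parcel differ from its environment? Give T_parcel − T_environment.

+14.94°C (parcel warmer than environment)

Parcel:
  1200–3000 m, dry: Δz = 1.8 km ⇒ ΔT = -18°C; T = 13.2°C
  3000–4800 m, saturated: Δz = 1.8 km ⇒ ΔT = -11.7°C; T = 1.5°C
Environment:
  1200–4800 m, environment: Δz = 3.6 km ⇒ ΔT = -44.64°C; T = -13.44°C
T_parcel − T_env = 1.5 − (-13.44) = +14.94°C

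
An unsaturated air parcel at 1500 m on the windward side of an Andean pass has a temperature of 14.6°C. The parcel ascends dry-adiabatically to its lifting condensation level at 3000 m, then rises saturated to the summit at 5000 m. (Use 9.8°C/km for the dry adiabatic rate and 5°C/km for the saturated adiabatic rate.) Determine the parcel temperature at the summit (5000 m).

Dry to 3000 m: -9.8 × 1.5 km = -14.7°C, so T = -0.1°C.
Saturated to 5000 m: -5 × 2 km = -10°C, so T = -10.1°C.

-10.1°C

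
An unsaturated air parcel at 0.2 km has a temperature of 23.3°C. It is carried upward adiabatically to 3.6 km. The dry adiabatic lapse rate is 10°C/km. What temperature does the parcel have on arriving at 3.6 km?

200 → 3600 m (dry adiabatic, 10°C/km): ΔT = -10 × 3.4 = -34°C → T = -10.7°C

-10.7°C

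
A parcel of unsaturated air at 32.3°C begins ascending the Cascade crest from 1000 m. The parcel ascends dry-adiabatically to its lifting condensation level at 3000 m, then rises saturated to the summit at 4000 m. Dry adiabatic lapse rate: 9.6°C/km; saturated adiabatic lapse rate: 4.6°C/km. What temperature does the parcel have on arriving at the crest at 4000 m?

8.5°C

Dry to 3000 m: -9.6 × 2 km = -19.2°C, so T = 13.1°C.
Saturated to 4000 m: -4.6 × 1 km = -4.6°C, so T = 8.5°C.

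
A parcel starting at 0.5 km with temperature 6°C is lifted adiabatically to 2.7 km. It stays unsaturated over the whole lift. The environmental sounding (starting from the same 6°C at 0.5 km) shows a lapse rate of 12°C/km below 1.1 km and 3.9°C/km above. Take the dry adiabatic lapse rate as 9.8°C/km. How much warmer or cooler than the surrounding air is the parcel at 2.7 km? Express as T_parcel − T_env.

-8.12°C (parcel cooler than environment)

Parcel:
  From 500 m to 2700 m (dry): cools by 9.8 × 2.2 = 21.56°C, giving -15.56°C.
Environment:
  From 500 m to 1100 m (environment, lower layer): cools by 12 × 0.6 = 7.2°C, giving -1.2°C.
  From 1100 m to 2700 m (environment, upper layer): cools by 3.9 × 1.6 = 6.24°C, giving -7.44°C.
T_parcel − T_env = -15.56 − (-7.44) = -8.12°C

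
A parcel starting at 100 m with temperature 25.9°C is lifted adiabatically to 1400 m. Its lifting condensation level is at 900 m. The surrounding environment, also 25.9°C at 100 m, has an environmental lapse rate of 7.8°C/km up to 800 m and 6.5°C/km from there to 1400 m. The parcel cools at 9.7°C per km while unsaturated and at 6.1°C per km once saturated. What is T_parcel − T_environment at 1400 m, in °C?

-1.45°C (parcel cooler than environment)

Parcel:
  100 → 900 m (dry, 9.7°C/km): ΔT = -9.7 × 0.8 = -7.76°C → T = 18.14°C
  900 → 1400 m (saturated, 6.1°C/km): ΔT = -6.1 × 0.5 = -3.05°C → T = 15.09°C
Environment:
  100 → 800 m (environment, lower layer, 7.8°C/km): ΔT = -7.8 × 0.7 = -5.46°C → T = 20.44°C
  800 → 1400 m (environment, upper layer, 6.5°C/km): ΔT = -6.5 × 0.6 = -3.9°C → T = 16.54°C
T_parcel − T_env = 15.09 − 16.54 = -1.45°C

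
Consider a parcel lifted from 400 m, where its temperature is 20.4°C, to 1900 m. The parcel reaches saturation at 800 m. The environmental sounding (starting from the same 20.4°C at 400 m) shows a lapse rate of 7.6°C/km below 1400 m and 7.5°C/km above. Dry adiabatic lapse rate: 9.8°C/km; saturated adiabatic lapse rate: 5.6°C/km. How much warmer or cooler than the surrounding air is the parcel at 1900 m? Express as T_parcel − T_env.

Parcel:
  400–800 m, dry: Δz = 0.4 km ⇒ ΔT = -3.92°C; T = 16.48°C
  800–1900 m, saturated: Δz = 1.1 km ⇒ ΔT = -6.16°C; T = 10.32°C
Environment:
  400–1400 m, environment, lower layer: Δz = 1 km ⇒ ΔT = -7.6°C; T = 12.8°C
  1400–1900 m, environment, upper layer: Δz = 0.5 km ⇒ ΔT = -3.75°C; T = 9.05°C
T_parcel − T_env = 10.32 − 9.05 = +1.27°C

+1.27°C (parcel warmer than environment)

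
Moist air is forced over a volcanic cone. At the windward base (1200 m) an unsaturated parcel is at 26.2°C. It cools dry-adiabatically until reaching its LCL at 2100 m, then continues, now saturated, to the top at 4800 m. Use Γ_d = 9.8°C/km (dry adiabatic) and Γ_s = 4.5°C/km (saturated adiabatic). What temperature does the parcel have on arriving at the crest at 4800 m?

Dry to 2100 m: -9.8 × 0.9 km = -8.82°C, so T = 17.38°C.
Saturated to 4800 m: -4.5 × 2.7 km = -12.15°C, so T = 5.23°C.

5.23°C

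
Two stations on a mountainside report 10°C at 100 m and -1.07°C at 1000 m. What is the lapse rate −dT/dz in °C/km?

Γ = −ΔT/Δz = (10 − (-1.07)) / (1000 − 100) m
  = 11.07°C / 0.9 km = 12.3°C/km

12.3°C/km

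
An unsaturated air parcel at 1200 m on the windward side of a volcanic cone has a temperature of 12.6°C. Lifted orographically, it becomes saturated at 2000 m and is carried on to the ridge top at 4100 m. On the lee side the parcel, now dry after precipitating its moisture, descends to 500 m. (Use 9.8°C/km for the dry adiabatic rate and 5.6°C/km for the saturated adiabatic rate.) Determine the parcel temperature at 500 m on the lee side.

28.28°C

1200 → 2000 m (dry, 9.8°C/km): ΔT = -9.8 × 0.8 = -7.84°C → T = 4.76°C
2000 → 4100 m (saturated, 5.6°C/km): ΔT = -5.6 × 2.1 = -11.76°C → T = -7°C
4100 → 500 m (dry descent, 9.8°C/km): ΔT = +9.8 × 3.6 = +35.28°C → T = 28.28°C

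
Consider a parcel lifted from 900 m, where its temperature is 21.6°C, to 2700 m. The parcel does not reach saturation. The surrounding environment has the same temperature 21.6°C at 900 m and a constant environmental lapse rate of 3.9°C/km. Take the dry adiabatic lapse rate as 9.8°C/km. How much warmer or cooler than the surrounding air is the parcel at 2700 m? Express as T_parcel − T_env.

Parcel:
  From 900 m to 2700 m (dry): cools by 9.8 × 1.8 = 17.64°C, giving 3.96°C.
Environment:
  From 900 m to 2700 m (environment): cools by 3.9 × 1.8 = 7.02°C, giving 14.58°C.
T_parcel − T_env = 3.96 − 14.58 = -10.62°C

-10.62°C (parcel cooler than environment)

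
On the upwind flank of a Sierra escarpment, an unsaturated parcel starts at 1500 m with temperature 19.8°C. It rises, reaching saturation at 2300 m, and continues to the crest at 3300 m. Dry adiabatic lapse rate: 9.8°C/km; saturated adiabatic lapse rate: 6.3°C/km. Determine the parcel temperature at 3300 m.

1500–2300 m, dry: Δz = 0.8 km ⇒ ΔT = -7.84°C; T = 11.96°C
2300–3300 m, saturated: Δz = 1 km ⇒ ΔT = -6.3°C; T = 5.66°C

5.66°C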